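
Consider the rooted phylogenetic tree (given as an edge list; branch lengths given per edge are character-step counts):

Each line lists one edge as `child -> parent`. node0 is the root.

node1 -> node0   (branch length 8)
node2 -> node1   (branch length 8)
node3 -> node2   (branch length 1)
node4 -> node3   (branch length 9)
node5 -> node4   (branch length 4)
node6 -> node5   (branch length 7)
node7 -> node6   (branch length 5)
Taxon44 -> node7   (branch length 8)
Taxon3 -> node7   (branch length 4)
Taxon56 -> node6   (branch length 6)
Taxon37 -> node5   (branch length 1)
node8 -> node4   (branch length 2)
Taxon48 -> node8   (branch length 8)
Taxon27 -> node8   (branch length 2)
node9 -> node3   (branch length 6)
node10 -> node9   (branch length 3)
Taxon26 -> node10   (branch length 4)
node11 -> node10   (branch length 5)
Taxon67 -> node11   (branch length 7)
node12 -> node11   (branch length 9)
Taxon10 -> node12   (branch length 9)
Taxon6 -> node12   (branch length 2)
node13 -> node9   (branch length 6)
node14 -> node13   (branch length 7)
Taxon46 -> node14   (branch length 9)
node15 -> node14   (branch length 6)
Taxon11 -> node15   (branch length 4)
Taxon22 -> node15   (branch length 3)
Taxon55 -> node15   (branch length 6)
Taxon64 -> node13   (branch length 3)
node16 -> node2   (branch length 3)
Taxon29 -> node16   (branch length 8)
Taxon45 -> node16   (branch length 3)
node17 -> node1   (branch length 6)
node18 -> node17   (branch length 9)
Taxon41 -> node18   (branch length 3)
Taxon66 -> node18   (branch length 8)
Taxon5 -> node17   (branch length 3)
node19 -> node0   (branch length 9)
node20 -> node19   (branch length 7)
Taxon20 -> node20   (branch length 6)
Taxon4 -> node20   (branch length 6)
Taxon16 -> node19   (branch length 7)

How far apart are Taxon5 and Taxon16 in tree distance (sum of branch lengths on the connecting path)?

33

The path runs Taxon5 → … → MRCA → … → Taxon16; the MRCA is the root of the tree.
Branch lengths along that path: 3 + 6 + 8 + 9 + 7 = 33.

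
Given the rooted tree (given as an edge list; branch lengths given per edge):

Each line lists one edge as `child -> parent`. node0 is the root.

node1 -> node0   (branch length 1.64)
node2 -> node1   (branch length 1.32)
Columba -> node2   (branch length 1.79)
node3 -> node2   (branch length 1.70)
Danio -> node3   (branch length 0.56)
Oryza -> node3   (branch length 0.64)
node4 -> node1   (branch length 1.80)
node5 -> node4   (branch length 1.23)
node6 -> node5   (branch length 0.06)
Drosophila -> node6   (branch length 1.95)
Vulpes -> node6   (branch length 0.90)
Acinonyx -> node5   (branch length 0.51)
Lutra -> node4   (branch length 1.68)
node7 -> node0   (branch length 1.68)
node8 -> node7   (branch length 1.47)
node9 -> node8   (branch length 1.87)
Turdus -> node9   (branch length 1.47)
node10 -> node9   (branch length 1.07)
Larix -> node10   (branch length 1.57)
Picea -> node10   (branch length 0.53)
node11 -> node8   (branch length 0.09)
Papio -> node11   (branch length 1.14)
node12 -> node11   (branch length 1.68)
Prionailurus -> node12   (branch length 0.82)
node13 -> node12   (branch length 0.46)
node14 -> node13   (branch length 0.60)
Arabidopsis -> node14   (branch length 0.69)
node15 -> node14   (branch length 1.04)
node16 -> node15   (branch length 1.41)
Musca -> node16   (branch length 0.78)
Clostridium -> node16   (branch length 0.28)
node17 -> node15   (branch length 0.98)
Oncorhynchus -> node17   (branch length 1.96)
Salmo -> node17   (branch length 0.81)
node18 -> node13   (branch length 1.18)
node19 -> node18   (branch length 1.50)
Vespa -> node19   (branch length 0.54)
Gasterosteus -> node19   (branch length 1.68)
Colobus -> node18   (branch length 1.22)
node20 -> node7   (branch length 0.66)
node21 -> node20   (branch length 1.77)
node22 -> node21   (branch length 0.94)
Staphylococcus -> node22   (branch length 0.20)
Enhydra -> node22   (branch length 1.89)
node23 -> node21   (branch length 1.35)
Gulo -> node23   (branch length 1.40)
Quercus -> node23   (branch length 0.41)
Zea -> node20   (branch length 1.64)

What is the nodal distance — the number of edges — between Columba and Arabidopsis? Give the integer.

10

The MRCA of Columba and Arabidopsis is the root of the tree.
From Columba up to that node: 3 branches. From Arabidopsis up to the same node: 7 branches. Total: 3 + 7 = 10.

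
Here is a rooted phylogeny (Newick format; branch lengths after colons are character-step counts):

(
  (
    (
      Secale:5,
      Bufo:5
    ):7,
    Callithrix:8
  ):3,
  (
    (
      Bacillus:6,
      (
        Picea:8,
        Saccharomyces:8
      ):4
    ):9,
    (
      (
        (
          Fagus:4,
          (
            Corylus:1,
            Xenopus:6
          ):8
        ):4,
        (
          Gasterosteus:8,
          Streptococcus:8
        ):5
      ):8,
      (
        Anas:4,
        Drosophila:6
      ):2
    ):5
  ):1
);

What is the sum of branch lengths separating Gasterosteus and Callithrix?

38

The path runs Gasterosteus → … → MRCA → … → Callithrix; the MRCA is the root of the tree.
Branch lengths along that path: 8 + 5 + 8 + 5 + 1 + 3 + 8 = 38.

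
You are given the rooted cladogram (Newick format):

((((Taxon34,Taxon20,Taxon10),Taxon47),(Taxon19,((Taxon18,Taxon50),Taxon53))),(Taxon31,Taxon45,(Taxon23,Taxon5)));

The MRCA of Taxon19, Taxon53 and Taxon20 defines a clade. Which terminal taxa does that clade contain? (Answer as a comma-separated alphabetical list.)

Taxon10, Taxon18, Taxon19, Taxon20, Taxon34, Taxon47, Taxon50, Taxon53

Tracing Taxon19: it sits inside (Taxon19,((Taxon18,Taxon50),Taxon53)).
Tracing Taxon53: it sits inside ((Taxon18,Taxon50),Taxon53).
Tracing Taxon20: it sits inside (Taxon34,Taxon20,Taxon10).
The smallest clade enclosing all 3 is (((Taxon34,Taxon20,Taxon10),Taxon47),(Taxon19,((Taxon18,Taxon50),Taxon53))); the answer is its 8 terminal taxa in alphabetical order.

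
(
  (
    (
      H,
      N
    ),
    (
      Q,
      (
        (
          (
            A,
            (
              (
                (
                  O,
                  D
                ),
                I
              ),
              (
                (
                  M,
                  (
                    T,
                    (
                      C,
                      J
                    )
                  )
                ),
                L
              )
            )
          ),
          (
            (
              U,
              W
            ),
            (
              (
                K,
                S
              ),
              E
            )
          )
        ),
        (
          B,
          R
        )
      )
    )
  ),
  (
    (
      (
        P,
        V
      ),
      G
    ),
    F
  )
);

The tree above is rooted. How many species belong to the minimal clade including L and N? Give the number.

19

The MRCA of L and N is the node subtending ((H,N),(Q,(((A,(((O,D),I),((M,(T,(C,J))),L))),((U,W),((K,S),E))),(B,R)))).
That clade contains 19 terminal taxa: A, B, C, D, E, H, I, J, K, L, M, N, O, Q, R, S, T, U, W.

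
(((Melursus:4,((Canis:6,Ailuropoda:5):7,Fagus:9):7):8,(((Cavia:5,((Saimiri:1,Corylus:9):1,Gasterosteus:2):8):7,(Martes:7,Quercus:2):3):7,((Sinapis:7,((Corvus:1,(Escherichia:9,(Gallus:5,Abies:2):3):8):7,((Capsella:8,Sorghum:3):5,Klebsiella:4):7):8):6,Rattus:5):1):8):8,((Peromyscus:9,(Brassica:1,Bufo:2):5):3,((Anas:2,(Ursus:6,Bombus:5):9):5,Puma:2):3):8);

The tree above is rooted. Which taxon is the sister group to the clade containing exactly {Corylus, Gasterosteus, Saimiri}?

Cavia

The clade containing exactly {Corylus, Gasterosteus, Saimiri} attaches to the tree at the node subtending (Cavia,((Saimiri,Corylus),Gasterosteus)).
The other lineage descending from that same node — the sister group — is the single tip Cavia.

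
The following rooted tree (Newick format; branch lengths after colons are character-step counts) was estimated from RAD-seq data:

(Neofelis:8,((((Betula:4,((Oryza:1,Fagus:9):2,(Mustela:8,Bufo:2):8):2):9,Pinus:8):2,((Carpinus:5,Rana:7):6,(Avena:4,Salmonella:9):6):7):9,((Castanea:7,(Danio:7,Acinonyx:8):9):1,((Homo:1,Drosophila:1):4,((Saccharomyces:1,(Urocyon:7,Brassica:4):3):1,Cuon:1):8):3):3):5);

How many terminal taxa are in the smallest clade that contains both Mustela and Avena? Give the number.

10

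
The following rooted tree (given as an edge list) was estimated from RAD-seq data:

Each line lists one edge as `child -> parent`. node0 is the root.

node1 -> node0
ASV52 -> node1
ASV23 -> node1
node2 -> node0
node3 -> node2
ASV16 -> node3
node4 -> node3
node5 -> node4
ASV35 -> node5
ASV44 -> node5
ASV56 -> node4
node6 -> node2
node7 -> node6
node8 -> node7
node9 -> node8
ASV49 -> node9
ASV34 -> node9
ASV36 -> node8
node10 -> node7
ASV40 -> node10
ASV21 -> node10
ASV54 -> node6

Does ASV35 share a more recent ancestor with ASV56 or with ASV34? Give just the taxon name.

ASV56

The MRCA of ASV35 and ASV56 subtends ((ASV35,ASV44),ASV56) (3 taxa).
The MRCA of ASV35 and ASV34 subtends ((ASV16,((ASV35,ASV44),ASV56)),((((ASV49,ASV34),ASV36),(ASV40,ASV21)),ASV54)) (10 taxa).
The first is nested inside the second, so ASV35 shares a more recent common ancestor with ASV56.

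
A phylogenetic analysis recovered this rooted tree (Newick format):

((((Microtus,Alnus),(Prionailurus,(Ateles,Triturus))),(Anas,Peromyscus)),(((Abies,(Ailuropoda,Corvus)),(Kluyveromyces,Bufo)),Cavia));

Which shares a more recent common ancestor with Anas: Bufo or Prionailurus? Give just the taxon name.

The MRCA of Anas and Prionailurus subtends (((Microtus,Alnus),(Prionailurus,(Ateles,Triturus))),(Anas,Peromyscus)) (7 taxa).
The MRCA of Anas and Bufo is the root, subtending the entire tree (13 taxa).
The first is nested inside the second, so Anas shares a more recent common ancestor with Prionailurus.

Prionailurus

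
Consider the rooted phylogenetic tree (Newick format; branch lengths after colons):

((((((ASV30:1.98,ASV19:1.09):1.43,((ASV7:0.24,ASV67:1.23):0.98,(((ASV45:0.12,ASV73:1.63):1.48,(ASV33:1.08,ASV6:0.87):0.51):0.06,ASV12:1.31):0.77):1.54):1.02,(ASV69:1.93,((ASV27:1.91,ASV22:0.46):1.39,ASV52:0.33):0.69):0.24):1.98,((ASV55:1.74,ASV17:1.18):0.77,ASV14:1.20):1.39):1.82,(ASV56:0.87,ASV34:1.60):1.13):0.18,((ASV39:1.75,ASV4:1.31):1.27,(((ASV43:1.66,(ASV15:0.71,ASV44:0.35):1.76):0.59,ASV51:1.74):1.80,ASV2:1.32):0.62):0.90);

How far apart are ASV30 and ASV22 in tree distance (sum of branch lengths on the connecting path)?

The path runs ASV30 → … → MRCA → … → ASV22; the MRCA is the node subtending (((ASV30,ASV19),((ASV7,ASV67),(((ASV45,ASV73),(ASV33,ASV6)),ASV12))),(ASV69,((ASV27,ASV22),ASV52))).
Branch lengths along that path: 1.98 + 1.43 + 1.02 + 0.24 + 0.69 + 1.39 + 0.46 = 7.21.

7.21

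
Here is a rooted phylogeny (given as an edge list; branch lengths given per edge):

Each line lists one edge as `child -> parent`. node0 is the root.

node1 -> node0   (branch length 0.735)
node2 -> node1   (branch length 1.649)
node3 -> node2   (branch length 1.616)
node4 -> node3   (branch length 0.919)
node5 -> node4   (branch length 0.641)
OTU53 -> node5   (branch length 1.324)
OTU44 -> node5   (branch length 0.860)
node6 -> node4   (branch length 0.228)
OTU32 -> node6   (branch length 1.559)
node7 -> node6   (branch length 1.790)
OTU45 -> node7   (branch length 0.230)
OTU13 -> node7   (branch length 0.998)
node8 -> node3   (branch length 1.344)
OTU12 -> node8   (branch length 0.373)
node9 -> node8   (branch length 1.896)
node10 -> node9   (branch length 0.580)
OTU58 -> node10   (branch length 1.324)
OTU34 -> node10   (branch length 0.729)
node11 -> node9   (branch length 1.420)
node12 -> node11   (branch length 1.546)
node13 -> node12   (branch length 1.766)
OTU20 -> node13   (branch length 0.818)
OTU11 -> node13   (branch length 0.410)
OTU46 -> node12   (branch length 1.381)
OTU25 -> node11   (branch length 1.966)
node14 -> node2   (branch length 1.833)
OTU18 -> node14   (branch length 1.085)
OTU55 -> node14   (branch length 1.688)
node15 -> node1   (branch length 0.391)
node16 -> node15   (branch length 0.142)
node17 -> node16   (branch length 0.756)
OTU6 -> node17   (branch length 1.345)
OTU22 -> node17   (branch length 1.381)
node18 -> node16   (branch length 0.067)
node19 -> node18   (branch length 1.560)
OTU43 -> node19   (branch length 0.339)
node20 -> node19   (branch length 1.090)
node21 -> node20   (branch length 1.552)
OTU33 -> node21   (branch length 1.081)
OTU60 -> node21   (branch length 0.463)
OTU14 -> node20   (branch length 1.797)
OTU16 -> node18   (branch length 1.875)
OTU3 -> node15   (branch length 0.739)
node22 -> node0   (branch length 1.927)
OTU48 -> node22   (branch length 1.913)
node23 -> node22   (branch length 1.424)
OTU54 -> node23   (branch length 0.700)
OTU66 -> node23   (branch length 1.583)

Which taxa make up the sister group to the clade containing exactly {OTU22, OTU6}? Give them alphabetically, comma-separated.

The clade containing exactly {OTU22, OTU6} attaches to the tree at the node subtending ((OTU6,OTU22),((OTU43,((OTU33,OTU60),OTU14)),OTU16)).
The other lineage descending from that same node — the sister group — is ((OTU43,((OTU33,OTU60),OTU14)),OTU16); its 5 tips in alphabetical order are the answer.

OTU14, OTU16, OTU33, OTU43, OTU60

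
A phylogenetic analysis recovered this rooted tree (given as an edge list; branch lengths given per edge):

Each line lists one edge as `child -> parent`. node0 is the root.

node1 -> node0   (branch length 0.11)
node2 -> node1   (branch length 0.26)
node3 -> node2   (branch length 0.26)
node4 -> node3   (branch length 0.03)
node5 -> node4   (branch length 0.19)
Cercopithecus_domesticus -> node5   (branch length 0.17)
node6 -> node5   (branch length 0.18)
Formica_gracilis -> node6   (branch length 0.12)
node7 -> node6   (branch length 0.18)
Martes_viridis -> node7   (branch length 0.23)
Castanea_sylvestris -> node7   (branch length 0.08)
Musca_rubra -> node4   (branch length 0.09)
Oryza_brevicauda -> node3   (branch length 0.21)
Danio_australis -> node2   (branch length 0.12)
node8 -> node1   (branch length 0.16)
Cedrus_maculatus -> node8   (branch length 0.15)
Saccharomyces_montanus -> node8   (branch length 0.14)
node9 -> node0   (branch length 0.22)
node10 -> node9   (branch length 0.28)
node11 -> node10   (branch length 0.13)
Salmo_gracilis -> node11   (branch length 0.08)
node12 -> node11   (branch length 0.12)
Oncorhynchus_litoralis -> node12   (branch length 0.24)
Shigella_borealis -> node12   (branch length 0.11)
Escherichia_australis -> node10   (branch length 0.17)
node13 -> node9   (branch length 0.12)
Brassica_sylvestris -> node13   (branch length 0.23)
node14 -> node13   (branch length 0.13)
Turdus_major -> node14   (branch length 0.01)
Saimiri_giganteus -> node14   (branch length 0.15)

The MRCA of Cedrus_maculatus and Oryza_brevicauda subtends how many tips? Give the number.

9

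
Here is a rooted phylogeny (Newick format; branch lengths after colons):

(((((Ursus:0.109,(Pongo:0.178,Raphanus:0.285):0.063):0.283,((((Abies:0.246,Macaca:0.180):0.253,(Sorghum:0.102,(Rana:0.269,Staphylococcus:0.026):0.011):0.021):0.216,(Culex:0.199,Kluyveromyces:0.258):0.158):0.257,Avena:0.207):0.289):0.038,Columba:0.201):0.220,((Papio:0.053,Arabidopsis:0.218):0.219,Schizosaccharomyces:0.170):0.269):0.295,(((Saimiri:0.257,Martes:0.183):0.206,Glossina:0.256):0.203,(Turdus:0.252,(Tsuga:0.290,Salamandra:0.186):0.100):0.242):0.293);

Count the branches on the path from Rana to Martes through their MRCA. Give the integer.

13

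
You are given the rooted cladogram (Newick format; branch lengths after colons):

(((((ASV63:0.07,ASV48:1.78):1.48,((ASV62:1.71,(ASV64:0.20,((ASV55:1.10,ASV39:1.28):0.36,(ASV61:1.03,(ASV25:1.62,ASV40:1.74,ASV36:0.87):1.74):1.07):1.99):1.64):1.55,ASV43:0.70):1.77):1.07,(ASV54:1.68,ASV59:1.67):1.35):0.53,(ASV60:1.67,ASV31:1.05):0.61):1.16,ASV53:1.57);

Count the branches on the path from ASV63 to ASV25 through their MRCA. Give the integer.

The MRCA of ASV63 and ASV25 is the node subtending ((ASV63,ASV48),((ASV62,(ASV64,((ASV55,ASV39),(ASV61,(ASV25,ASV40,ASV36))))),ASV43)).
From ASV63 up to that node: 2 branches. From ASV25 up to the same node: 7 branches. Total: 2 + 7 = 9.

9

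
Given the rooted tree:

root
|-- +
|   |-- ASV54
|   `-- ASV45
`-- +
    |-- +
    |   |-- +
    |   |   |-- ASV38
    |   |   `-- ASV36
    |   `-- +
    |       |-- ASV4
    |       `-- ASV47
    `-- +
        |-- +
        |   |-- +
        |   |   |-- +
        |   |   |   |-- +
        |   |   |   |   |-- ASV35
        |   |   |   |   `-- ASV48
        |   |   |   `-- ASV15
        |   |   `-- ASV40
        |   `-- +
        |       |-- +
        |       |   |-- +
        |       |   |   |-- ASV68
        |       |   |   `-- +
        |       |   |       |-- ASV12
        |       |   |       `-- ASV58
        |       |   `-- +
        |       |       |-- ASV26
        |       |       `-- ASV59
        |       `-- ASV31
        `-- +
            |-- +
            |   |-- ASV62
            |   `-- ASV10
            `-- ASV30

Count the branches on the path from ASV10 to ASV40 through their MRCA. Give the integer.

6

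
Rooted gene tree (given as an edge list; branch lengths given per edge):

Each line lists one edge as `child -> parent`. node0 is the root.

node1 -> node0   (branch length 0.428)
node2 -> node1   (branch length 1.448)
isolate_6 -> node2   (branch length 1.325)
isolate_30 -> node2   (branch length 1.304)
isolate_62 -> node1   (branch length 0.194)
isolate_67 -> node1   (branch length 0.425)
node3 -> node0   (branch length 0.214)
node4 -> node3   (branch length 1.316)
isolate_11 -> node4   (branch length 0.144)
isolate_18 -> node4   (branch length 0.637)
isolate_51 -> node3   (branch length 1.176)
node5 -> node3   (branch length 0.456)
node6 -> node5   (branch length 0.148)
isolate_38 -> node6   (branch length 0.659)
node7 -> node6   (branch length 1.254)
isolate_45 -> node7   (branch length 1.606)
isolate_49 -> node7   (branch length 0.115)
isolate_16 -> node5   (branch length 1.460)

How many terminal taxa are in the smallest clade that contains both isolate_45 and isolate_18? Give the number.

The MRCA of isolate_45 and isolate_18 is the node subtending ((isolate_11,isolate_18),isolate_51,((isolate_38,(isolate_45,isolate_49)),isolate_16)).
That clade contains 7 terminal taxa: isolate_11, isolate_16, isolate_18, isolate_38, isolate_45, isolate_49, isolate_51.

7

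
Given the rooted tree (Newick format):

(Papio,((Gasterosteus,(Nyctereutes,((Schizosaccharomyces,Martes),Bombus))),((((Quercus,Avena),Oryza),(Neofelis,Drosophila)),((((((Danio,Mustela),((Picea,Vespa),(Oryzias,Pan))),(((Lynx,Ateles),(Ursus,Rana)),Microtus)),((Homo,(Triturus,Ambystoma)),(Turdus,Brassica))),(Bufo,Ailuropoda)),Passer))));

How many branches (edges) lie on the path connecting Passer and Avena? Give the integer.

The MRCA of Passer and Avena is the node subtending ((((Quercus,Avena),Oryza),(Neofelis,Drosophila)),((((((Danio,Mustela),((Picea,Vespa),(Oryzias,Pan))),(((Lynx,Ateles),(Ursus,Rana)),Microtus)),((Homo,(Triturus,Ambystoma)),(Turdus,Brassica))),(Bufo,Ailuropoda)),Passer)).
From Passer up to that node: 2 branches. From Avena up to the same node: 4 branches. Total: 2 + 4 = 6.

6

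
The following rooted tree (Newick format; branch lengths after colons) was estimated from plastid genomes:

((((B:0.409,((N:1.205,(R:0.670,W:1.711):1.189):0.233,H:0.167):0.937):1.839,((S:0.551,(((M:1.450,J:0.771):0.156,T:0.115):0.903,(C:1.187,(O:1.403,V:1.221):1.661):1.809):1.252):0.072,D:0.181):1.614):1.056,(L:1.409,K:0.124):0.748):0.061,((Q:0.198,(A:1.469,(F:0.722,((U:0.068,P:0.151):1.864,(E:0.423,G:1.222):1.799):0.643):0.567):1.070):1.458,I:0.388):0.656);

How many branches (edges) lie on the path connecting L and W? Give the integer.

The MRCA of L and W is the node subtending (((B,((N,(R,W)),H)),((S,(((M,J),T),(C,(O,V)))),D)),(L,K)).
From L up to that node: 2 branches. From W up to the same node: 6 branches. Total: 2 + 6 = 8.

8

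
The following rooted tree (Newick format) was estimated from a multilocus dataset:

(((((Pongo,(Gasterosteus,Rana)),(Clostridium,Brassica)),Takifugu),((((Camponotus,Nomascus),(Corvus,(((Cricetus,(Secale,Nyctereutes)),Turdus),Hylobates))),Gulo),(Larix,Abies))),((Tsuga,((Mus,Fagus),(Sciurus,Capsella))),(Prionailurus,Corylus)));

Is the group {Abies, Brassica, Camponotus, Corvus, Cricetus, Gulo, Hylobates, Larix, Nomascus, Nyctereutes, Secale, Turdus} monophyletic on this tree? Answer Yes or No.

No

The MRCA of the listed taxa subtends ((((Pongo,(Gasterosteus,Rana)),(Clostridium,Brassica)),Takifugu),((((Camponotus,Nomascus),(Corvus,(((Cricetus,(Secale,Nyctereutes)),Turdus),Hylobates))),Gulo),(Larix,Abies))).
That clade also contains Clostridium, Gasterosteus, Pongo, Rana, Takifugu, which are not in the proposed group, so the group is not monophyletic.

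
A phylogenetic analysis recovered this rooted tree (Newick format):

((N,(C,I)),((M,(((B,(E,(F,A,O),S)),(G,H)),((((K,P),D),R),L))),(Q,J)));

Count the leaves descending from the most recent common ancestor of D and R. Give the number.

The MRCA of D and R is the node subtending (((K,P),D),R).
That clade contains 4 terminal taxa: D, K, P, R.

4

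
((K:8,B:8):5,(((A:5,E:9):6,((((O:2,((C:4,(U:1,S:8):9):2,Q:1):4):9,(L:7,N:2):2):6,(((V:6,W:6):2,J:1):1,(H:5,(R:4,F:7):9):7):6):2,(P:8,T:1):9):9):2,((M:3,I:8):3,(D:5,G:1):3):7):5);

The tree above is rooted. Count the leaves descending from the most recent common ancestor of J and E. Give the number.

The MRCA of J and E is the node subtending ((A,E),((((O,((C,(U,S)),Q)),(L,N)),(((V,W),J),(H,(R,F)))),(P,T))).
That clade contains 17 terminal taxa: A, C, E, F, H, J, L, N, O, P, Q, R, S, T, U, V, W.

17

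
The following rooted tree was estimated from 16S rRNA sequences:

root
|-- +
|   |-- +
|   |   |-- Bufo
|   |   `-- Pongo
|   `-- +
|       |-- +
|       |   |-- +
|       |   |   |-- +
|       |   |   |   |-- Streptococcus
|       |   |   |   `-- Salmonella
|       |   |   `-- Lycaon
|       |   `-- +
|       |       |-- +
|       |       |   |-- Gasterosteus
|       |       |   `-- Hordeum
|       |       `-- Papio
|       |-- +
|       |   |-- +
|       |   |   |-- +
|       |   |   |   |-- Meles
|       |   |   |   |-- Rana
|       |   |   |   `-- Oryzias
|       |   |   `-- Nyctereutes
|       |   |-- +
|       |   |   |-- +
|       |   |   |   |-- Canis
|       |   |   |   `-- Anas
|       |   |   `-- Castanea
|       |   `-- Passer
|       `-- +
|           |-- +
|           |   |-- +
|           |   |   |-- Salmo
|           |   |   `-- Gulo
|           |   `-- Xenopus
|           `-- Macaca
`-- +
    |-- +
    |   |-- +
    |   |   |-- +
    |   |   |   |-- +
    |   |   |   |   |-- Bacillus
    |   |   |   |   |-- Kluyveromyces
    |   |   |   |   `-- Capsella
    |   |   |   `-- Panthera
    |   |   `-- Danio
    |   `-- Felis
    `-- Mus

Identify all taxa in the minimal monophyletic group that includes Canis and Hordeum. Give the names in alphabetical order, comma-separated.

Tracing Canis: it sits inside (Canis,Anas).
Tracing Hordeum: it sits inside (Gasterosteus,Hordeum).
The smallest clade enclosing both is ((((Streptococcus,Salmonella),Lycaon),((Gasterosteus,Hordeum),Papio)),(((Meles,Rana,Oryzias),Nyctereutes),((Canis,Anas),Castanea),Passer),(((Salmo,Gulo),Xenopus),Macaca)); the answer is its 18 terminal taxa in alphabetical order.

Anas, Canis, Castanea, Gasterosteus, Gulo, Hordeum, Lycaon, Macaca, Meles, Nyctereutes, Oryzias, Papio, Passer, Rana, Salmo, Salmonella, Streptococcus, Xenopus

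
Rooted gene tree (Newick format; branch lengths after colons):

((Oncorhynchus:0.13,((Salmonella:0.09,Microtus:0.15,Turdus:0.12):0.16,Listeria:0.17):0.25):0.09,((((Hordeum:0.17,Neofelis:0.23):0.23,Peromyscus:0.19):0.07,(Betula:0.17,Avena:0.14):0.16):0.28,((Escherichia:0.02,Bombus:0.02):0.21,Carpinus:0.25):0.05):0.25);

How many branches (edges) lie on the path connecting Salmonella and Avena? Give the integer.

The MRCA of Salmonella and Avena is the root of the tree.
From Salmonella up to that node: 4 branches. From Avena up to the same node: 4 branches. Total: 4 + 4 = 8.

8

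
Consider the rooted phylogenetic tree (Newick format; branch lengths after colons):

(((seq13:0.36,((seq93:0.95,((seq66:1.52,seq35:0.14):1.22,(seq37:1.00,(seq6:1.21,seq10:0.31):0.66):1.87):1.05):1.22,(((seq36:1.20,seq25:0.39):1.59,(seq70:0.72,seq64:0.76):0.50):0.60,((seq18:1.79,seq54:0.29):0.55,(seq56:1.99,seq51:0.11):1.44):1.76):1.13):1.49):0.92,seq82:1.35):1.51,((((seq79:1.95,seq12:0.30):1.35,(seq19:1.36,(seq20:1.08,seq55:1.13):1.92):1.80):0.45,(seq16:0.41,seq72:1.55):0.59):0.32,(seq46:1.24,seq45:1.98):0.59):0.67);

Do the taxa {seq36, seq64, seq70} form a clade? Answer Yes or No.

The MRCA of the listed taxa subtends ((seq36,seq25),(seq70,seq64)).
That clade also contains seq25, which is not in the proposed group, so the group is not monophyletic.

No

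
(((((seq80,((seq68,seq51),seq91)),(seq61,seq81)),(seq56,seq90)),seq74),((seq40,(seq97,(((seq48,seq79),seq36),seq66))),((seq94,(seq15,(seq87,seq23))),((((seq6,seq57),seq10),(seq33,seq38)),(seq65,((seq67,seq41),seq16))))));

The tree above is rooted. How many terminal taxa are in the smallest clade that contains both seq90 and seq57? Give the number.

28

The MRCA of seq90 and seq57 is the root, so the clade is the entire tree.
That clade contains 28 terminal taxa: seq10, seq15, seq16, seq23, seq33, seq36, seq38, seq40, seq41, seq48, seq51, seq56, seq57, seq6, seq61, seq65, seq66, seq67, seq68, seq74, seq79, seq80, seq81, seq87, seq90, seq91, seq94, seq97.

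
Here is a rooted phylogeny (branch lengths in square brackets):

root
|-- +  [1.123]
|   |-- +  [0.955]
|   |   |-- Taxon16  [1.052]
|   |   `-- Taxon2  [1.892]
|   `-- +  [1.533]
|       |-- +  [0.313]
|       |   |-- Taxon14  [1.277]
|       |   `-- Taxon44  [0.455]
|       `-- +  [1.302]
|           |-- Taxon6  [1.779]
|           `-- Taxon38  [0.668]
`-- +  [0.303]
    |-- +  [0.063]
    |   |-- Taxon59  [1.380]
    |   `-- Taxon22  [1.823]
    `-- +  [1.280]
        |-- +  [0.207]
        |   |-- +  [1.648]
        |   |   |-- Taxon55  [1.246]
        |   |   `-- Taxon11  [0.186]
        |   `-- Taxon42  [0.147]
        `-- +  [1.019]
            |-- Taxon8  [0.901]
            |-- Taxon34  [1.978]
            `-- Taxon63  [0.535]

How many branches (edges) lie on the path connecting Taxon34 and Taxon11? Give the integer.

The MRCA of Taxon34 and Taxon11 is the node subtending (((Taxon55,Taxon11),Taxon42),(Taxon8,Taxon34,Taxon63)).
From Taxon34 up to that node: 2 branches. From Taxon11 up to the same node: 3 branches. Total: 2 + 3 = 5.

5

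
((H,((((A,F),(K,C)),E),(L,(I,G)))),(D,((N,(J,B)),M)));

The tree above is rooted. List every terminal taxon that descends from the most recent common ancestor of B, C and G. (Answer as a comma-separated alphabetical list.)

A, B, C, D, E, F, G, H, I, J, K, L, M, N

Tracing B: it sits inside (J,B).
Tracing C: it sits inside (K,C).
Tracing G: it sits inside (I,G).
The smallest clade enclosing all 3 is the whole tree (their MRCA is the root), so the answer is all 14 tips in alphabetical order.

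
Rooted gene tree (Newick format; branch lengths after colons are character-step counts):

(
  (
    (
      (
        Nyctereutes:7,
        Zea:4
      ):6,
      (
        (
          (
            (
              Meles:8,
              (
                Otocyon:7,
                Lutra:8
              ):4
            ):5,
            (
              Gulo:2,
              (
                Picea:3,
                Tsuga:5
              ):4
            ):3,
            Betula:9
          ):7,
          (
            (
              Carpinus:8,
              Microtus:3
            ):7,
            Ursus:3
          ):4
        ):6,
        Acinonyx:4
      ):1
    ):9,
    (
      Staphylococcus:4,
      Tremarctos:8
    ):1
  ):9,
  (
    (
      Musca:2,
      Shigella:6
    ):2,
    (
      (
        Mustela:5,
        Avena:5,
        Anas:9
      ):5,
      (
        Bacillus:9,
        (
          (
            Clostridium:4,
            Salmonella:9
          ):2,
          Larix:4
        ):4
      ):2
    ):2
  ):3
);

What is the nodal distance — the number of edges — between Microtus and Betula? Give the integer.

5

The MRCA of Microtus and Betula is the node subtending (((Meles,(Otocyon,Lutra)),(Gulo,(Picea,Tsuga)),Betula),((Carpinus,Microtus),Ursus)).
From Microtus up to that node: 3 branches. From Betula up to the same node: 2 branches. Total: 3 + 2 = 5.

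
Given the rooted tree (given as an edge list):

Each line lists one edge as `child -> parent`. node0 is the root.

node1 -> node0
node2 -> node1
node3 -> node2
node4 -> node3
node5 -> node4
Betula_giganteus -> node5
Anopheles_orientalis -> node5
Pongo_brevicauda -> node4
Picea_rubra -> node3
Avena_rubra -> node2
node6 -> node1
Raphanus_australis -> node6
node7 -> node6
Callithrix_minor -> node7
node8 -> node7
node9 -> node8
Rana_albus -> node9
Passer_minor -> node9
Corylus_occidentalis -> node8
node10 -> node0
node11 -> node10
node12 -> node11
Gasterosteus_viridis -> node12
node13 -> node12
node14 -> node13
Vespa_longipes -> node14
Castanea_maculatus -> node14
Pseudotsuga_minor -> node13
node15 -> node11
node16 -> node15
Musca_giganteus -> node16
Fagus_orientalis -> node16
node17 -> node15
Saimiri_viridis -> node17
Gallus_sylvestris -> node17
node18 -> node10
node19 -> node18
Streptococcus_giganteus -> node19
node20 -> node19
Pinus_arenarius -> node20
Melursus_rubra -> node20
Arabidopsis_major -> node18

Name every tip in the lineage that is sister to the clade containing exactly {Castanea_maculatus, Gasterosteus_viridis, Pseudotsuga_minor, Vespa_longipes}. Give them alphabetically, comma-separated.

Fagus_orientalis, Gallus_sylvestris, Musca_giganteus, Saimiri_viridis

The clade containing exactly {Castanea_maculatus, Gasterosteus_viridis, Pseudotsuga_minor, Vespa_longipes} attaches to the tree at the node subtending ((Gasterosteus_viridis,((Vespa_longipes,Castanea_maculatus),Pseudotsuga_minor)),((Musca_giganteus,Fagus_orientalis),(Saimiri_viridis,Gallus_sylvestris))).
The other lineage descending from that same node — the sister group — is ((Musca_giganteus,Fagus_orientalis),(Saimiri_viridis,Gallus_sylvestris)); its 4 tips in alphabetical order are the answer.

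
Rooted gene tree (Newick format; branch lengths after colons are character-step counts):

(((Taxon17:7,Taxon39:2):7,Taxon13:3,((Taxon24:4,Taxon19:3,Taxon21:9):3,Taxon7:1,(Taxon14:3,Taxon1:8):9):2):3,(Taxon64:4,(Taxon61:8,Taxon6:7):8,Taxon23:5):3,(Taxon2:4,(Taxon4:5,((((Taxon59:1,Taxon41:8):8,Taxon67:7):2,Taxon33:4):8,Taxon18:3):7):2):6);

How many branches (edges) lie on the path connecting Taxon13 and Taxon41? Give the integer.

The MRCA of Taxon13 and Taxon41 is the root of the tree.
From Taxon13 up to that node: 2 branches. From Taxon41 up to the same node: 7 branches. Total: 2 + 7 = 9.

9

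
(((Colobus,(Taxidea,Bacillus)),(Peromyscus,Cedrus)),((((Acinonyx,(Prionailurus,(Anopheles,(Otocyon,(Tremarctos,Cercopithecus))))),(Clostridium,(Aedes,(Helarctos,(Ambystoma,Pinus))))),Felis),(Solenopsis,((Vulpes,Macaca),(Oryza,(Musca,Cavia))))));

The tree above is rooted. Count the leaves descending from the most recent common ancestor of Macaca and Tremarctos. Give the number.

18

The MRCA of Macaca and Tremarctos is the node subtending ((((Acinonyx,(Prionailurus,(Anopheles,(Otocyon,(Tremarctos,Cercopithecus))))),(Clostridium,(Aedes,(Helarctos,(Ambystoma,Pinus))))),Felis),(Solenopsis,((Vulpes,Macaca),(Oryza,(Musca,Cavia))))).
That clade contains 18 terminal taxa: Acinonyx, Aedes, Ambystoma, Anopheles, Cavia, Cercopithecus, Clostridium, Felis, Helarctos, Macaca, Musca, Oryza, Otocyon, Pinus, Prionailurus, Solenopsis, Tremarctos, Vulpes.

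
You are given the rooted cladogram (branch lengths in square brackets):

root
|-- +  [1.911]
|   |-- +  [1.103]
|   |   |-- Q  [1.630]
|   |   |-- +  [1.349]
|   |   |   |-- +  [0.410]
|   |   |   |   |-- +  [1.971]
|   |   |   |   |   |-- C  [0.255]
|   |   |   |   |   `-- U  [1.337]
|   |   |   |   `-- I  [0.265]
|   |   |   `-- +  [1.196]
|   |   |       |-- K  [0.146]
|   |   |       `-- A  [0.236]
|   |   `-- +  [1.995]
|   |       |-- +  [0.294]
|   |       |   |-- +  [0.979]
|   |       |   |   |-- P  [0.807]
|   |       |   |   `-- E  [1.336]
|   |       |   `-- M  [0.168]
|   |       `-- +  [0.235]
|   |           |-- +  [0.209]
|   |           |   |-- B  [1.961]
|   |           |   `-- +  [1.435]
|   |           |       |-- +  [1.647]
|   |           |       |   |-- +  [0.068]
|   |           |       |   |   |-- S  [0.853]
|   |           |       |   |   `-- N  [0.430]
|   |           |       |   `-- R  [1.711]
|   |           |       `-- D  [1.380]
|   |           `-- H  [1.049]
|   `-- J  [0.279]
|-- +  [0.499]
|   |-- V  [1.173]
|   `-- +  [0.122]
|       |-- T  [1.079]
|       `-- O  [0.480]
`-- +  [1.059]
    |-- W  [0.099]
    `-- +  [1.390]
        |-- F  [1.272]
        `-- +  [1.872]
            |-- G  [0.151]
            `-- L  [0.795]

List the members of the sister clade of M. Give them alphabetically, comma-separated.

E, P

M attaches to the tree at the node subtending ((P,E),M).
The other lineage descending from that same node — the sister group — is (P,E); its 2 tips in alphabetical order are the answer.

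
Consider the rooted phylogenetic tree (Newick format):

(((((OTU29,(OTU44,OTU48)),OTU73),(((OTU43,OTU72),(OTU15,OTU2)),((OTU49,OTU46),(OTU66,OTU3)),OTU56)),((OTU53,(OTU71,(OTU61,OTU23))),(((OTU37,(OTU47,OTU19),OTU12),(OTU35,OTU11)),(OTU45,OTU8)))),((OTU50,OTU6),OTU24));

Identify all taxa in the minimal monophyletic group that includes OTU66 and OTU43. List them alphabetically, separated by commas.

Tracing OTU66: it sits inside (OTU66,OTU3).
Tracing OTU43: it sits inside (OTU43,OTU72).
The smallest clade enclosing both is (((OTU43,OTU72),(OTU15,OTU2)),((OTU49,OTU46),(OTU66,OTU3)),OTU56); the answer is its 9 terminal taxa in alphabetical order.

OTU15, OTU2, OTU3, OTU43, OTU46, OTU49, OTU56, OTU66, OTU72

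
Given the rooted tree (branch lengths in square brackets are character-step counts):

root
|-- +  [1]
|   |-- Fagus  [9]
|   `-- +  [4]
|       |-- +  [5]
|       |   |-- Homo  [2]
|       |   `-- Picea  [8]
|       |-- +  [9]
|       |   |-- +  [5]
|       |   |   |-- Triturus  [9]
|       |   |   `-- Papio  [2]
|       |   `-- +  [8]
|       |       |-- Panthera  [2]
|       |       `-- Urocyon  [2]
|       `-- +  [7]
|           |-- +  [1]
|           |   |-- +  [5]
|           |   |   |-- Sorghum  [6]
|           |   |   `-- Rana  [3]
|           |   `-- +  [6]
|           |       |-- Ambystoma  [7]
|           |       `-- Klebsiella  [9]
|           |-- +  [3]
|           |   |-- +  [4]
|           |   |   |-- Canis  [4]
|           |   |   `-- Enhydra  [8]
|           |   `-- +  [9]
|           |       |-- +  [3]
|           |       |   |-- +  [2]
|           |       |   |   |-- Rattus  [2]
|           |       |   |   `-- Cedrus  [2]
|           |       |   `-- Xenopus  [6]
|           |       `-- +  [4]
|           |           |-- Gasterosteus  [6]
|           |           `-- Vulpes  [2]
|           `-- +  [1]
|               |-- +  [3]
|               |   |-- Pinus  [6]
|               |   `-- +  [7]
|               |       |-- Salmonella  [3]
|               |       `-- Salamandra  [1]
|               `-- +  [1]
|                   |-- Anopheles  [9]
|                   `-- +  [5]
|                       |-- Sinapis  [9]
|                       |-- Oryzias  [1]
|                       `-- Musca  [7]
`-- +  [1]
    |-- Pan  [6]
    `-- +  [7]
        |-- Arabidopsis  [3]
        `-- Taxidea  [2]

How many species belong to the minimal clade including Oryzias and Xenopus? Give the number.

18

The MRCA of Oryzias and Xenopus is the node subtending (((Sorghum,Rana),(Ambystoma,Klebsiella)),((Canis,Enhydra),(((Rattus,Cedrus),Xenopus),(Gasterosteus,Vulpes))),((Pinus,(Salmonella,Salamandra)),(Anopheles,(Sinapis,Oryzias,Musca)))).
That clade contains 18 terminal taxa: Ambystoma, Anopheles, Canis, Cedrus, Enhydra, Gasterosteus, Klebsiella, Musca, Oryzias, Pinus, Rana, Rattus, Salamandra, Salmonella, Sinapis, Sorghum, Vulpes, Xenopus.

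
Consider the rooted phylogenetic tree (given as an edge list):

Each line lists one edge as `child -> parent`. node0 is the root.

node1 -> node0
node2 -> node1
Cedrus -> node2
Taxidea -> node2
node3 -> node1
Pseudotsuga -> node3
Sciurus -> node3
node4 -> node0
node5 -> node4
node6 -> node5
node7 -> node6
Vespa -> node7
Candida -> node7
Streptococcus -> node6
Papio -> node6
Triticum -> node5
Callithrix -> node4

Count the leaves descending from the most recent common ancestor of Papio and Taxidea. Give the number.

The MRCA of Papio and Taxidea is the root, so the clade is the entire tree.
That clade contains 10 terminal taxa: Callithrix, Candida, Cedrus, Papio, Pseudotsuga, Sciurus, Streptococcus, Taxidea, Triticum, Vespa.

10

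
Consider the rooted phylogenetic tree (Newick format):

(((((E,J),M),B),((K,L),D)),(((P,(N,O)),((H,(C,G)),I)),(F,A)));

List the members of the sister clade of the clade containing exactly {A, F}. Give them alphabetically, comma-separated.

C, G, H, I, N, O, P

The clade containing exactly {A, F} attaches to the tree at the node subtending (((P,(N,O)),((H,(C,G)),I)),(F,A)).
The other lineage descending from that same node — the sister group — is ((P,(N,O)),((H,(C,G)),I)); its 7 tips in alphabetical order are the answer.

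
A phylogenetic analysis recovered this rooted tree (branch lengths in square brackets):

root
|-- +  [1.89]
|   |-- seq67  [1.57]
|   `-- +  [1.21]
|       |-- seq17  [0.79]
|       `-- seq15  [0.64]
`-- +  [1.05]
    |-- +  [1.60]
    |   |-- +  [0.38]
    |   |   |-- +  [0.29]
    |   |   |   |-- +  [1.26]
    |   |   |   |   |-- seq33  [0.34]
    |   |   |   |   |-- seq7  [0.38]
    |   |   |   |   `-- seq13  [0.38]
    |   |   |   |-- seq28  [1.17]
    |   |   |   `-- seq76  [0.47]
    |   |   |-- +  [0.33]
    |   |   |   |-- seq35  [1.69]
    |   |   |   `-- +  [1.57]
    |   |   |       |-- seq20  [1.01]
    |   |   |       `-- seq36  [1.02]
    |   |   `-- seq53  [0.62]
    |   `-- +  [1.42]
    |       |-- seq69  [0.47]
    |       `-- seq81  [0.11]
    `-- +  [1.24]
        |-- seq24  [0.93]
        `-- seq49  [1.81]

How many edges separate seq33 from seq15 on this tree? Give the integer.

The MRCA of seq33 and seq15 is the root of the tree.
From seq33 up to that node: 6 branches. From seq15 up to the same node: 3 branches. Total: 6 + 3 = 9.

9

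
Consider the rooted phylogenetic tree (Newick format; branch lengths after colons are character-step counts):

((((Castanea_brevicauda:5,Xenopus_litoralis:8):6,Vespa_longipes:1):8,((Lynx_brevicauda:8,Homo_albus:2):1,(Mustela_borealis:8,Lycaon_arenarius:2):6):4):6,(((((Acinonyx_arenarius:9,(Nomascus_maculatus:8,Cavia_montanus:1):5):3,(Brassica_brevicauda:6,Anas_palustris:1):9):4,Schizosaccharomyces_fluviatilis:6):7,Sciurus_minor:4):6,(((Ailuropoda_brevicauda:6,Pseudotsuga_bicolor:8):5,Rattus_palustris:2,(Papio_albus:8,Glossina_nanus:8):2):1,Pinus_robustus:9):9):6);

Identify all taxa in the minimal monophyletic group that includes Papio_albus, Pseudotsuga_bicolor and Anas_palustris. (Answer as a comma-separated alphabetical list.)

Acinonyx_arenarius, Ailuropoda_brevicauda, Anas_palustris, Brassica_brevicauda, Cavia_montanus, Glossina_nanus, Nomascus_maculatus, Papio_albus, Pinus_robustus, Pseudotsuga_bicolor, Rattus_palustris, Schizosaccharomyces_fluviatilis, Sciurus_minor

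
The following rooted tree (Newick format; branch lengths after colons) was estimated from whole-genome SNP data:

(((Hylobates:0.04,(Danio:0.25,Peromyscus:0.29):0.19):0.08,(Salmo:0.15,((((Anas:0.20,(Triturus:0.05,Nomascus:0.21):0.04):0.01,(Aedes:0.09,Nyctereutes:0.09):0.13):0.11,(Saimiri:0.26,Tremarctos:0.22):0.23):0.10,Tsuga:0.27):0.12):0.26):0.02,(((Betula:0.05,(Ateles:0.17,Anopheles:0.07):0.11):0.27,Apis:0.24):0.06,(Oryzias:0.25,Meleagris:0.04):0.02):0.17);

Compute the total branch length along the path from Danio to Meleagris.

The path runs Danio → … → MRCA → … → Meleagris; the MRCA is the root of the tree.
Branch lengths along that path: 0.25 + 0.19 + 0.08 + 0.02 + 0.17 + 0.02 + 0.04 = 0.77.

0.77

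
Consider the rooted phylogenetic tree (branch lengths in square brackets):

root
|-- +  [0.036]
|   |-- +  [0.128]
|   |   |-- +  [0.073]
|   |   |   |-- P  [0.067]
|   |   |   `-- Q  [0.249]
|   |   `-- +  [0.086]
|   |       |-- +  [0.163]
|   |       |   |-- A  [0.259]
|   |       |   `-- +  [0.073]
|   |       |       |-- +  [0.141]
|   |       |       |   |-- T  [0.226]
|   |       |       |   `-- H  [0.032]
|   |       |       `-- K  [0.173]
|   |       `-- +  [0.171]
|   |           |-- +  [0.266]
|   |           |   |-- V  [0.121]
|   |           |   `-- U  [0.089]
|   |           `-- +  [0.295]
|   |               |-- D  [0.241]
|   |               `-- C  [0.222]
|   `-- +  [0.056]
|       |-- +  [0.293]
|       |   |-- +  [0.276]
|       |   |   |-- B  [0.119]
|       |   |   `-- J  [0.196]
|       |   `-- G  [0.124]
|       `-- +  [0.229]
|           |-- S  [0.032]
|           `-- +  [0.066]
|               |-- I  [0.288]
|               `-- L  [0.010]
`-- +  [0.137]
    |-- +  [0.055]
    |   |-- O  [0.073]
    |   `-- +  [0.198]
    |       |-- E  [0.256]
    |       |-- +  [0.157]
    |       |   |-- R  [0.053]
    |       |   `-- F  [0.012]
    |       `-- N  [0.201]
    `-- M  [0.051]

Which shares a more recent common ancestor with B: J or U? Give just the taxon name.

J

The MRCA of B and J subtends (B,J) (2 taxa).
The MRCA of B and U subtends (((P,Q),((A,((T,H),K)),((V,U),(D,C)))),(((B,J),G),(S,(I,L)))) (16 taxa).
The first is nested inside the second, so B shares a more recent common ancestor with J.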